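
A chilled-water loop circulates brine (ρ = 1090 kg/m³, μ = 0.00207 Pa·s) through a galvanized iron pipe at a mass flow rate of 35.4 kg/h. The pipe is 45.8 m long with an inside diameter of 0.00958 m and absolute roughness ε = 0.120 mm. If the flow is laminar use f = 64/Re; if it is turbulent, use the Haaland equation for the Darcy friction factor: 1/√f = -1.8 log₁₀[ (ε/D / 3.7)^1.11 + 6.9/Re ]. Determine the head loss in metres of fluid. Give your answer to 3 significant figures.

ṁ = 35.4 kg/h = 35.4/3600 = 0.009833 kg/s.
A = πD²/4 = π(0.00958)²/4 = 7.208e-05 m²; mean velocity V = ṁ/(ρA) = 0.009833/(1090 · 7.208e-05) = 0.1252 m/s.
Reynolds number Re = ρVD/μ = 1090 · 0.1252 · 0.00958 / 0.00207 = 631.4.
Re < 2300 → laminar flow, so f = 64/Re = 64/631.4 = 0.1014 (the turbulent correlation is not needed).
Darcy-Weisbach: ΔP = f(L/D)(ρV²/2) = 0.1014·(45.8/0.00958)·(1090·0.1252²/2) = 0.1014·4781·8.537 = 4137 Pa.
Head loss h_f = ΔP/(ρg) = 4137/(1090·9.81) = 0.387 m.

h_f ≈ 0.387 m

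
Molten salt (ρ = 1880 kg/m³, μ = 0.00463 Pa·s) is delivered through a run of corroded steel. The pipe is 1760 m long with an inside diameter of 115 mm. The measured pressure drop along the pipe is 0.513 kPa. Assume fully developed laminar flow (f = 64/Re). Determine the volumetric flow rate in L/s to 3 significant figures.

For laminar flow, f = 64/Re with Re = ρVD/μ, so Darcy-Weisbach reduces to ΔP = 32μLV/D². Solving for V: V = ΔP·D²/(32μL) = 513·(0.115)²/(32·0.00463·1760) = 0.02602 m/s.
Check: Re = ρVD/μ = 1880·0.02602·0.115/0.00463 = 1215 < 2300, so the laminar assumption holds.
Q = V·A = 0.02602·(π/4·0.115²) = 0.0002702 m³/s = 0.270 L/s.

Q ≈ 0.270 L/s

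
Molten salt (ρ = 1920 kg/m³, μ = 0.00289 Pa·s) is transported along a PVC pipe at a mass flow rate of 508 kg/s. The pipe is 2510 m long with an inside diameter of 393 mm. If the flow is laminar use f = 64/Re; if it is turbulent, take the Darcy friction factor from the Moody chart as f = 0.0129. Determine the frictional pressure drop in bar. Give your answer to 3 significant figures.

ΔP ≈ 3.76 bar

A = πD²/4 = π(0.393)²/4 = 0.1213 m²; mean velocity V = ṁ/(ρA) = 508/(1920 · 0.1213) = 2.181 m/s.
Reynolds number Re = ρVD/μ = 1920 · 2.181 · 0.393 / 0.00289 = 5.695e+05.
Re > 4000 → turbulent; use the Moody-chart value f = 0.0129.
Darcy-Weisbach: ΔP = f(L/D)(ρV²/2) = 0.0129·(2510/0.393)·(1920·2.181²/2) = 0.0129·6387·4567 = 3.763e+05 Pa.
ΔP = 3.763e+05 Pa = 3.76 bar.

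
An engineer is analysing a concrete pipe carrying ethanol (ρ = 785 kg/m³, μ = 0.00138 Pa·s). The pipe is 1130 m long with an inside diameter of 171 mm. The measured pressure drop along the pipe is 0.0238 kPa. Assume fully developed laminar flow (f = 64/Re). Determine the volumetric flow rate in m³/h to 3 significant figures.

Q ≈ 1.15 m³/h

For laminar flow, f = 64/Re with Re = ρVD/μ, so Darcy-Weisbach reduces to ΔP = 32μLV/D². Solving for V: V = ΔP·D²/(32μL) = 23.8·(0.171)²/(32·0.00138·1130) = 0.01395 m/s.
Check: Re = ρVD/μ = 785·0.01395·0.171/0.00138 = 1357 < 2300, so the laminar assumption holds.
Q = V·A = 0.01395·(π/4·0.171²) = 0.0003203 m³/s = 1.15 m³/h.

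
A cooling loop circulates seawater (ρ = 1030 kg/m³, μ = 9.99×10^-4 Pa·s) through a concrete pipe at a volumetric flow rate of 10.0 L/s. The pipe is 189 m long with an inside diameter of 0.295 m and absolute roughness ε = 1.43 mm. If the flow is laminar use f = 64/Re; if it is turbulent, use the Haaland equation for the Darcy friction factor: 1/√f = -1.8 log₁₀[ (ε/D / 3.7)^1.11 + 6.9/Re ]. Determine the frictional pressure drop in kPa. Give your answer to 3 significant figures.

Q = 10.0 L/s = 10.0/1000 = 0.01 m³/s.
Cross-sectional area A = πD²/4 = π(0.295)²/4 = 0.06835 m²; mean velocity V = Q/A = 0.01/0.06835 = 0.1463 m/s.
Reynolds number Re = ρVD/μ = 1030 · 0.1463 · 0.295 / 0.000999 = 4.45e+04.
Re > 4000 → turbulent. Relative roughness ε/D = 0.00143/0.295 = 0.00485. Haaland: 1/√f = -1.8 log₁₀[(0.00485/3.7)^1.11 + 6.9/4.45e+04] = -1.8 log₁₀[0.000631 + 0.000155] = 5.588, so f = 0.03203.
Darcy-Weisbach: ΔP = f(L/D)(ρV²/2) = 0.03203·(189/0.295)·(1030·0.1463²/2) = 0.03203·640.7·11.02 = 226.2 Pa.
ΔP = 226.2 Pa = 0.226 kPa.

ΔP ≈ 0.226 kPa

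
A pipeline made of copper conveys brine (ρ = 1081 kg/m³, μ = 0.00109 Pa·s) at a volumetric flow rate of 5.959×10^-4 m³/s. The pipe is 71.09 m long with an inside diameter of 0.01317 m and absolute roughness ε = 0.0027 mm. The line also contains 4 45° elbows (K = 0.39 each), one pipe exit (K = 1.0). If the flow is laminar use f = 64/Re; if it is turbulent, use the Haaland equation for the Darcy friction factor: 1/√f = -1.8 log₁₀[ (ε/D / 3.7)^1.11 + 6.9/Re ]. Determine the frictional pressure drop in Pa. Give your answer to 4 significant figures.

ΔP ≈ 1186000 Pa

Cross-sectional area A = πD²/4 = π(0.01317)²/4 = 0.0001362 m²; mean velocity V = Q/A = 0.0005959/0.0001362 = 4.374 m/s.
Reynolds number Re = ρVD/μ = 1081 · 4.374 · 0.01317 / 0.00109 = 5.713e+04.
Re > 4000 → turbulent. Relative roughness ε/D = 2.7e-06/0.01317 = 0.000205. Haaland: 1/√f = -1.8 log₁₀[(0.000205/3.7)^1.11 + 6.9/5.713e+04] = -1.8 log₁₀[1.89e-05 + 0.000121] = 6.939, so f = 0.02077.
Total minor-loss coefficient ΣK = 4·0.39 + 1·1 = 2.56.
ΔP = [f·L/D + ΣK]·(ρV²/2) = [0.02077·71.09/0.01317 + 2.56]·(1081·4.374²/2) = [112.1 + 2.56]·1.034e+04 = 1.186e+06 Pa.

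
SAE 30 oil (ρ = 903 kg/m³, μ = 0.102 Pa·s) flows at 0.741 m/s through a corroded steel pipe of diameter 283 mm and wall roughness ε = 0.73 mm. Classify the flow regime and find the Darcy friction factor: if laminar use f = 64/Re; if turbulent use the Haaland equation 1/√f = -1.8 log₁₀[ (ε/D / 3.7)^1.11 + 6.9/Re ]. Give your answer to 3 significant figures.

f ≈ 0.0345

Re = ρVD/μ = 903·0.741·0.283/0.102 = 1856.
Re < 2300 → laminar, so f = 64/Re = 0.03447 (roughness is irrelevant in laminar flow).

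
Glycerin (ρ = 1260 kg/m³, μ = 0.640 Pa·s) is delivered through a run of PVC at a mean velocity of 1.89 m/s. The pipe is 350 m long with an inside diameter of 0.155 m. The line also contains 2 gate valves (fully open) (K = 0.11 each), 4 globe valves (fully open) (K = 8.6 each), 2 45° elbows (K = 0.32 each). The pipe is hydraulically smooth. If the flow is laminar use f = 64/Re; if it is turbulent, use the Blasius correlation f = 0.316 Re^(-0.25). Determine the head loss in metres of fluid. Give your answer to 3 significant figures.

h_f ≈ 52.0 m

Reynolds number Re = ρVD/μ = 1260 · 1.89 · 0.155 / 0.64 = 576.7.
Re < 2300 → laminar flow, so f = 64/Re = 64/576.7 = 0.111 (the turbulent correlation is not needed).
Total minor-loss coefficient ΣK = 2·0.11 + 4·8.6 + 2·0.32 = 35.3.
ΔP = [f·L/D + ΣK]·(ρV²/2) = [0.111·350/0.155 + 35.3]·(1260·1.89²/2) = [250.6 + 35.3]·2250 = 6.432e+05 Pa.
Head loss h_f = ΔP/(ρg) = 6.432e+05/(1260·9.81) = 52.0 m.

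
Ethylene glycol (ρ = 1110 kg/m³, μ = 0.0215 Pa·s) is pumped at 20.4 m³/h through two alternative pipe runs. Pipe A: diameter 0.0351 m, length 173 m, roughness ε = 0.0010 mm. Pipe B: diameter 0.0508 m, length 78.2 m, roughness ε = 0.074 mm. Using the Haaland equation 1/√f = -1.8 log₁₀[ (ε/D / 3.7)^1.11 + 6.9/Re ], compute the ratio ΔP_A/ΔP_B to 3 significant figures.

Pipe A: V = Q/A = 0.005667/0.0009676 = 5.856 m/s; Re = 1.061e+04; ε/D = 2.85e-05; Haaland → f = 0.03041; ΔP_A = f(L/D)(ρV²/2) = 2.853e+06 Pa.
Pipe B: V = Q/A = 0.005667/0.002027 = 2.796 m/s; Re = 7333; ε/D = 0.00146; Haaland → f = 0.03533; ΔP_B = f(L/D)(ρV²/2) = 2.359e+05 Pa.
ΔP_A/ΔP_B = 2.853e+06/2.359e+05 = 12.1.

ΔP_A/ΔP_B ≈ 12.1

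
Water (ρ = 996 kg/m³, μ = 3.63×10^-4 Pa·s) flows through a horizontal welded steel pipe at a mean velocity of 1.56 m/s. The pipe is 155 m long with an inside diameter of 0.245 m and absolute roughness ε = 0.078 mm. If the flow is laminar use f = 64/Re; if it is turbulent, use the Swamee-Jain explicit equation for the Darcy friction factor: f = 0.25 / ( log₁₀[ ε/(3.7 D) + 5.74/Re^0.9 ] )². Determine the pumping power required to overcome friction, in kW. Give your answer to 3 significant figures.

P ≈ 0.896 kW

Reynolds number Re = ρVD/μ = 996 · 1.56 · 0.245 / 0.000363 = 1.049e+06.
Re > 4000 → turbulent. Relative roughness ε/D = 7.8e-05/0.245 = 0.000318. Swamee-Jain: f = 0.25/(log₁₀[0.000318/3.7 + 5.74/1.049e+06^0.9])² = 0.25/(log₁₀[8.6e-05 + 2.19e-05])² = 0.25/(-3.967)² = 0.01589.
Darcy-Weisbach: ΔP = f(L/D)(ρV²/2) = 0.01589·(155/0.245)·(996·1.56²/2) = 0.01589·632.7·1212 = 1.218e+04 Pa.
Q = V·A = 1.56·0.04714 = 0.07354 m³/s.
Pumping power P = QΔP = 0.07354·1.218e+04 = 895.9 W = 0.896 kW.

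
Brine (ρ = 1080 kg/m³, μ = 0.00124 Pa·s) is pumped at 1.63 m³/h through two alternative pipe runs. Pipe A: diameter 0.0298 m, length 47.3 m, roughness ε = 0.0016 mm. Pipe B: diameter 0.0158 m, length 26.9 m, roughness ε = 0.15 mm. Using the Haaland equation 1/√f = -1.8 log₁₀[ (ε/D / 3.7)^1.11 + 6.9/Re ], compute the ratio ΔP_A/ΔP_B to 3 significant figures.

ΔP_A/ΔP_B ≈ 0.0508

Pipe A: V = Q/A = 0.0004528/0.0006975 = 0.6492 m/s; Re = 1.685e+04; ε/D = 5.37e-05; Haaland → f = 0.02696; ΔP_A = f(L/D)(ρV²/2) = 9740 Pa.
Pipe B: V = Q/A = 0.0004528/0.0001961 = 2.309 m/s; Re = 3.178e+04; ε/D = 0.00949; Haaland → f = 0.03908; ΔP_B = f(L/D)(ρV²/2) = 1.916e+05 Pa.
ΔP_A/ΔP_B = 9740/1.916e+05 = 0.0508.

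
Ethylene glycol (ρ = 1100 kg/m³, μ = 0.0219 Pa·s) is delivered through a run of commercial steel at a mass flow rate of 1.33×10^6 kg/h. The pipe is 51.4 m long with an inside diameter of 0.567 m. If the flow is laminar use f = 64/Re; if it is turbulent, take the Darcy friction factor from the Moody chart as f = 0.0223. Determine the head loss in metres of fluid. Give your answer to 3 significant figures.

ṁ = 1.33×10^6 kg/h = 1.33×10^6/3600 = 369.4 kg/s.
A = πD²/4 = π(0.567)²/4 = 0.2525 m²; mean velocity V = ṁ/(ρA) = 369.4/(1100 · 0.2525) = 1.33 m/s.
Reynolds number Re = ρVD/μ = 1100 · 1.33 · 0.567 / 0.0219 = 3.788e+04.
Re > 4000 → turbulent; use the Moody-chart value f = 0.0223.
Darcy-Weisbach: ΔP = f(L/D)(ρV²/2) = 0.0223·(51.4/0.567)·(1100·1.33²/2) = 0.0223·90.65·973.1 = 1967 Pa.
Head loss h_f = ΔP/(ρg) = 1967/(1100·9.81) = 0.182 m.

h_f ≈ 0.182 m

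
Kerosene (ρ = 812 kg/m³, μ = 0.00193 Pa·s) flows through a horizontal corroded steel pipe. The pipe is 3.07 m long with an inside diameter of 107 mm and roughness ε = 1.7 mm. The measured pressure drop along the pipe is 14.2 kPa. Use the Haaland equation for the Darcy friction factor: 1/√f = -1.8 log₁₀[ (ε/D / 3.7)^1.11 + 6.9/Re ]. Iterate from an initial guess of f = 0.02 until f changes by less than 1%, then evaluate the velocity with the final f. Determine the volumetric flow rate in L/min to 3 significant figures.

Rearranging Darcy-Weisbach: V = √(2·ΔP·D/(f·L·ρ)). With ε/D = 0.0017/0.107 = 0.0159, iterate starting from f = 0.02:
  f = 0.02 → V = √(2·1.42e+04·0.107/(0.02·3.07·812)) = 7.807 m/s; Re = ρVD/μ = 3.515e+05; f → 0.04483
  f = 0.04483 → V = 5.215 m/s; Re = 2.348e+05; f → 0.04489
Converged (Δf/f < 1%). With the final f = 0.04489: V = √(2·1.42e+04·0.107/(0.04489·3.07·812)) = 5.211 m/s.
Q = V·A = 5.211·(π/4·0.107²) = 0.04686 m³/s = 2810 L/min.

Q ≈ 2810 L/min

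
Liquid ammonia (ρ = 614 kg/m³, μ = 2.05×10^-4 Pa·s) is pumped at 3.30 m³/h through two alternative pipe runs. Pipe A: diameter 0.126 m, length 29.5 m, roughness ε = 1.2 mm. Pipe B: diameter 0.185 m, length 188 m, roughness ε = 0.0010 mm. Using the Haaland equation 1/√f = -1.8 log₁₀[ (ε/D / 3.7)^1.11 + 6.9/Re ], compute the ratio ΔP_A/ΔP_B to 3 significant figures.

Pipe A: V = Q/A = 0.0009167/0.01247 = 0.07352 m/s; Re = 2.774e+04; ε/D = 0.00952; Haaland → f = 0.03937; ΔP_A = f(L/D)(ρV²/2) = 15.29 Pa.
Pipe B: V = Q/A = 0.0009167/0.02688 = 0.0341 m/s; Re = 1.89e+04; ε/D = 5.41e-06; Haaland → f = 0.02613; ΔP_B = f(L/D)(ρV²/2) = 9.479 Pa.
ΔP_A/ΔP_B = 15.29/9.479 = 1.61.

ΔP_A/ΔP_B ≈ 1.61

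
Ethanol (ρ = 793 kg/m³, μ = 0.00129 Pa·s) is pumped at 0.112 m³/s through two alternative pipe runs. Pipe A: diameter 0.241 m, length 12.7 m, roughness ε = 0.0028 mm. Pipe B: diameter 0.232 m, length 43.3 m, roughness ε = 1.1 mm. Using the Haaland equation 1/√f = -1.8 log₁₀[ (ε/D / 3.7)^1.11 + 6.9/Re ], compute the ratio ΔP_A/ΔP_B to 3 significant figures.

ΔP_A/ΔP_B ≈ 0.112

Pipe A: V = Q/A = 0.112/0.04562 = 2.455 m/s; Re = 3.637e+05; ε/D = 1.16e-05; Haaland → f = 0.01395; ΔP_A = f(L/D)(ρV²/2) = 1757 Pa.
Pipe B: V = Q/A = 0.112/0.04227 = 2.649 m/s; Re = 3.779e+05; ε/D = 0.00474; Haaland → f = 0.03018; ΔP_B = f(L/D)(ρV²/2) = 1.568e+04 Pa.
ΔP_A/ΔP_B = 1757/1.568e+04 = 0.112.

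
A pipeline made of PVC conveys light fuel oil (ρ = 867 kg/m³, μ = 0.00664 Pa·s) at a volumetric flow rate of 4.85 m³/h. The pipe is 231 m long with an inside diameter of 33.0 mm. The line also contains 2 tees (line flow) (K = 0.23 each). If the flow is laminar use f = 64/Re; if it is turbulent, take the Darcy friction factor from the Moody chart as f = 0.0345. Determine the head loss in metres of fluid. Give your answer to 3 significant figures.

h_f ≈ 30.6 m

Q = 4.85 m³/h = 4.85/3600 = 0.001347 m³/s.
Cross-sectional area A = πD²/4 = π(0.033)²/4 = 0.0008553 m²; mean velocity V = Q/A = 0.001347/0.0008553 = 1.575 m/s.
Reynolds number Re = ρVD/μ = 867 · 1.575 · 0.033 / 0.00664 = 6787.
Re > 4000 → turbulent; use the Moody-chart value f = 0.0345.
Total minor-loss coefficient ΣK = 2·0.23 = 0.46.
ΔP = [f·L/D + ΣK]·(ρV²/2) = [0.0345·231/0.033 + 0.46]·(867·1.575²/2) = [241.5 + 0.46]·1076 = 2.602e+05 Pa.
Head loss h_f = ΔP/(ρg) = 2.602e+05/(867·9.81) = 30.6 m.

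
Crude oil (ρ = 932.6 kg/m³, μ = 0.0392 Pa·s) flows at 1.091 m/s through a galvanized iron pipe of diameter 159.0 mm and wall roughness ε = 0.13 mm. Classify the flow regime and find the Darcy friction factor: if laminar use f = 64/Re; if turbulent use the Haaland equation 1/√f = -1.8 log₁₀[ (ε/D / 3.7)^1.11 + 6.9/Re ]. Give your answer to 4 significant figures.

f ≈ 0.04068

Re = ρVD/μ = 932.6·1.091·0.159/0.0392 = 4127.
Re > 4000 → turbulent. ε/D = 0.00013/0.159 = 0.000818; Haaland: 1/√f = -1.8 log₁₀[8.75e-05 + 0.00167] = 4.958, so f = 0.04068.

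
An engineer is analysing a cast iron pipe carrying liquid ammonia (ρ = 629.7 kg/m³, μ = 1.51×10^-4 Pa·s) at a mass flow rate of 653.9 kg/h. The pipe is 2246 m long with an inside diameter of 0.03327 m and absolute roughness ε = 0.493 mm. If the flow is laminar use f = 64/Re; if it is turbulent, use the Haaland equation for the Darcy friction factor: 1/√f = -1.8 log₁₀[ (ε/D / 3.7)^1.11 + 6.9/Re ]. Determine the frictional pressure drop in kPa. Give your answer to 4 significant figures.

ΔP ≈ 104.2 kPa

ṁ = 653.9 kg/h = 653.9/3600 = 0.1816 kg/s.
A = πD²/4 = π(0.03327)²/4 = 0.0008694 m²; mean velocity V = ṁ/(ρA) = 0.1816/(629.7 · 0.0008694) = 0.3318 m/s.
Reynolds number Re = ρVD/μ = 629.7 · 0.3318 · 0.03327 / 0.000151 = 4.604e+04.
Re > 4000 → turbulent. Relative roughness ε/D = 0.000493/0.03327 = 0.0148. Haaland: 1/√f = -1.8 log₁₀[(0.0148/3.7)^1.11 + 6.9/4.604e+04] = -1.8 log₁₀[0.00218 + 0.00015] = 4.738, so f = 0.04454.
Darcy-Weisbach: ΔP = f(L/D)(ρV²/2) = 0.04454·(2246/0.03327)·(629.7·0.3318²/2) = 0.04454·6.751e+04·34.66 = 1.042e+05 Pa.
ΔP = 1.042e+05 Pa = 104.2 kPa.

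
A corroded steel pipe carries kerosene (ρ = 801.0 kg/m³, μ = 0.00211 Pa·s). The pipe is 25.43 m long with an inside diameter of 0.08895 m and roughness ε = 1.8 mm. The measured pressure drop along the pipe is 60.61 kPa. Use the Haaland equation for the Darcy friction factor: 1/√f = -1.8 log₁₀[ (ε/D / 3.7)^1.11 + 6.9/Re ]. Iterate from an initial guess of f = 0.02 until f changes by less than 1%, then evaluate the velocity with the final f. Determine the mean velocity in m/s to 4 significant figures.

V ≈ 3.277 m/s

Rearranging Darcy-Weisbach: V = √(2·ΔP·D/(f·L·ρ)). With ε/D = 0.0018/0.08895 = 0.0202, iterate starting from f = 0.02:
  f = 0.02 → V = √(2·6.061e+04·0.08895/(0.02·25.43·801)) = 5.145 m/s; Re = ρVD/μ = 1.737e+05; f → 0.04917
  f = 0.04917 → V = 3.281 m/s; Re = 1.108e+05; f → 0.0493
Converged (Δf/f < 1%). With the final f = 0.0493: V = √(2·6.061e+04·0.08895/(0.0493·25.43·801)) = 3.277 m/s.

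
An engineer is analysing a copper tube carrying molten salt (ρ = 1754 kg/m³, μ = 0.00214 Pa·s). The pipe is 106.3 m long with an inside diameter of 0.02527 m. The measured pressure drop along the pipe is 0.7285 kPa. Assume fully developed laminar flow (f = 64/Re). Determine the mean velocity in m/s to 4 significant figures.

V ≈ 0.06391 m/s

For laminar flow, f = 64/Re with Re = ρVD/μ, so Darcy-Weisbach reduces to ΔP = 32μLV/D². Solving for V: V = ΔP·D²/(32μL) = 728.5·(0.02527)²/(32·0.00214·106.3) = 0.06391 m/s.
Check: Re = ρVD/μ = 1754·0.06391·0.02527/0.00214 = 1324 < 2300, so the laminar assumption holds.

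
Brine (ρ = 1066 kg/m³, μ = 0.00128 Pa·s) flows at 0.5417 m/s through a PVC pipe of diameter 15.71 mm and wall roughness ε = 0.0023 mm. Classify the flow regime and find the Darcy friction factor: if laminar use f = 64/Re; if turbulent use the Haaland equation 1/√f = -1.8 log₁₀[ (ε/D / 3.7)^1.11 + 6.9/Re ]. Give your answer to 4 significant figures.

Re = ρVD/μ = 1066·0.5417·0.01571/0.00128 = 7087.
Re > 4000 → turbulent. ε/D = 2.3e-06/0.01571 = 0.000146; Haaland: 1/√f = -1.8 log₁₀[1.3e-05 + 0.000974] = 5.411, so f = 0.03416.

f ≈ 0.03416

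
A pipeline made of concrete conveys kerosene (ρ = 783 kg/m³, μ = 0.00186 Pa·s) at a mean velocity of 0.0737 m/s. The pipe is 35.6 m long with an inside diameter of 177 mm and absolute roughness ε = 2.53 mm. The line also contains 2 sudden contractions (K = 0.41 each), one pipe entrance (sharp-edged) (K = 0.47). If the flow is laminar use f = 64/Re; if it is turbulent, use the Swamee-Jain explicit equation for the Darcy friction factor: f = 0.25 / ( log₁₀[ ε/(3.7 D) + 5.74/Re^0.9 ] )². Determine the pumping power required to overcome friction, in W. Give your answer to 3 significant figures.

P ≈ 0.0451 W

Reynolds number Re = ρVD/μ = 783 · 0.0737 · 0.177 / 0.00186 = 5491.
Re > 4000 → turbulent. Relative roughness ε/D = 0.00253/0.177 = 0.0143. Swamee-Jain: f = 0.25/(log₁₀[0.0143/3.7 + 5.74/5491^0.9])² = 0.25/(log₁₀[0.00386 + 0.00247])² = 0.25/(-2.198)² = 0.05174.
Total minor-loss coefficient ΣK = 2·0.41 + 1·0.47 = 1.29.
ΔP = [f·L/D + ΣK]·(ρV²/2) = [0.05174·35.6/0.177 + 1.29]·(783·0.0737²/2) = [10.41 + 1.29]·2.127 = 24.87 Pa.
Q = V·A = 0.0737·0.02461 = 0.001813 m³/s.
Pumping power P = QΔP = 0.001813·24.87 = 0.04510 W = 0.0451 W.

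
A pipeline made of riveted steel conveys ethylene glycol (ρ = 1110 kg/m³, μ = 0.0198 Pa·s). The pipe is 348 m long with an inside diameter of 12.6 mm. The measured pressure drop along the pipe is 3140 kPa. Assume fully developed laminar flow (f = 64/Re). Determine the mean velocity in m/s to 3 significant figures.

V ≈ 2.26 m/s

For laminar flow, f = 64/Re with Re = ρVD/μ, so Darcy-Weisbach reduces to ΔP = 32μLV/D². Solving for V: V = ΔP·D²/(32μL) = 3.14e+06·(0.0126)²/(32·0.0198·348) = 2.261 m/s.
Check: Re = ρVD/μ = 1110·2.261·0.0126/0.0198 = 1597 < 2300, so the laminar assumption holds.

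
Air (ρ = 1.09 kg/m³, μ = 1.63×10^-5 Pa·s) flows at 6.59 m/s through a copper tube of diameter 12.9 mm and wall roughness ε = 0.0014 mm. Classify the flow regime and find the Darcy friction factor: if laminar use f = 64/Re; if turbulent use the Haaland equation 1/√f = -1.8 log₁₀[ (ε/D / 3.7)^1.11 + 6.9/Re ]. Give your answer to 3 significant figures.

Re = ρVD/μ = 1.09·6.59·0.0129/1.63e-05 = 5685.
Re > 4000 → turbulent. ε/D = 1.4e-06/0.0129 = 0.000109; Haaland: 1/√f = -1.8 log₁₀[9.31e-06 + 0.00121] = 5.243, so f = 0.03638.

f ≈ 0.0364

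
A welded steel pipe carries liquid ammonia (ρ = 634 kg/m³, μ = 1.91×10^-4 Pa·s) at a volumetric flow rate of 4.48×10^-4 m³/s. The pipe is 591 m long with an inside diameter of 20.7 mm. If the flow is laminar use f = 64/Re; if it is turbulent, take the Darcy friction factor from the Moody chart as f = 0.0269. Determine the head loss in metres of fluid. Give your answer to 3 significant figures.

h_f ≈ 69.4 m

Cross-sectional area A = πD²/4 = π(0.0207)²/4 = 0.0003365 m²; mean velocity V = Q/A = 0.000448/0.0003365 = 1.331 m/s.
Reynolds number Re = ρVD/μ = 634 · 1.331 · 0.0207 / 0.000191 = 9.147e+04.
Re > 4000 → turbulent; use the Moody-chart value f = 0.0269.
Darcy-Weisbach: ΔP = f(L/D)(ρV²/2) = 0.0269·(591/0.0207)·(634·1.331²/2) = 0.0269·2.855e+04·561.8 = 4.314e+05 Pa.
Head loss h_f = ΔP/(ρg) = 4.314e+05/(634·9.81) = 69.4 m.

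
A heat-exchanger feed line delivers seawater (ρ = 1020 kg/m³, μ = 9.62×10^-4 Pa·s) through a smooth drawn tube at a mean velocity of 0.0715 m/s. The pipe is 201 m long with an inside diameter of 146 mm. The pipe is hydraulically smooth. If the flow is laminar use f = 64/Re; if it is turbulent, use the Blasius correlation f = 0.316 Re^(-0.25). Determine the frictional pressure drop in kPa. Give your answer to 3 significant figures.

ΔP ≈ 0.111 kPa

Reynolds number Re = ρVD/μ = 1020 · 0.0715 · 0.146 / 0.000962 = 1.107e+04.
Re > 4000 → turbulent. Smooth-pipe (Blasius): f = 0.316 Re^(-0.25) = 0.316/(1.107e+04)^0.25 = 0.03081.
Darcy-Weisbach: ΔP = f(L/D)(ρV²/2) = 0.03081·(201/0.146)·(1020·0.0715²/2) = 0.03081·1377·2.607 = 110.6 Pa.
ΔP = 110.6 Pa = 0.111 kPa.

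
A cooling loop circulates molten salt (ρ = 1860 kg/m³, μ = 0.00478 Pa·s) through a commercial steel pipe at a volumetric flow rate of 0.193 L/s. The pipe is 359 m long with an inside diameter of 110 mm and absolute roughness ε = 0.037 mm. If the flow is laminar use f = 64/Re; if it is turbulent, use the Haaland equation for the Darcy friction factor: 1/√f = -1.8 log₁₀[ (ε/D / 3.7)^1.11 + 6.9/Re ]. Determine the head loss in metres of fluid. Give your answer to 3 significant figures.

h_f ≈ 0.00505 m

Q = 0.193 L/s = 0.193/1000 = 0.000193 m³/s.
Cross-sectional area A = πD²/4 = π(0.11)²/4 = 0.009503 m²; mean velocity V = Q/A = 0.000193/0.009503 = 0.02031 m/s.
Reynolds number Re = ρVD/μ = 1860 · 0.02031 · 0.11 / 0.00478 = 869.3.
Re < 2300 → laminar flow, so f = 64/Re = 64/869.3 = 0.07362 (the turbulent correlation is not needed).
Darcy-Weisbach: ΔP = f(L/D)(ρV²/2) = 0.07362·(359/0.11)·(1860·0.02031²/2) = 0.07362·3264·0.3836 = 92.17 Pa.
Head loss h_f = ΔP/(ρg) = 92.17/(1860·9.81) = 0.00505 m.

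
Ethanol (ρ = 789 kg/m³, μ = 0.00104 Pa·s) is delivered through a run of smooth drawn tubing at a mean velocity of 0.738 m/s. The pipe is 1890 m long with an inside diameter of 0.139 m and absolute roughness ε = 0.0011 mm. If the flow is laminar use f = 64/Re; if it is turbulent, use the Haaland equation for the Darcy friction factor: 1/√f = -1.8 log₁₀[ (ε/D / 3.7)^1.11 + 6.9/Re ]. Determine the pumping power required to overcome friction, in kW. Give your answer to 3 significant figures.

P ≈ 0.616 kW

Reynolds number Re = ρVD/μ = 789 · 0.738 · 0.139 / 0.00104 = 7.782e+04.
Re > 4000 → turbulent. Relative roughness ε/D = 1.1e-06/0.139 = 7.91e-06. Haaland: 1/√f = -1.8 log₁₀[(7.91e-06/3.7)^1.11 + 6.9/7.782e+04] = -1.8 log₁₀[5.09e-07 + 8.87e-05] = 7.29, so f = 0.01882.
Darcy-Weisbach: ΔP = f(L/D)(ρV²/2) = 0.01882·(1890/0.139)·(789·0.738²/2) = 0.01882·1.36e+04·214.9 = 5.498e+04 Pa.
Q = V·A = 0.738·0.01517 = 0.0112 m³/s.
Pumping power P = QΔP = 0.0112·5.498e+04 = 615.7 W = 0.616 kW.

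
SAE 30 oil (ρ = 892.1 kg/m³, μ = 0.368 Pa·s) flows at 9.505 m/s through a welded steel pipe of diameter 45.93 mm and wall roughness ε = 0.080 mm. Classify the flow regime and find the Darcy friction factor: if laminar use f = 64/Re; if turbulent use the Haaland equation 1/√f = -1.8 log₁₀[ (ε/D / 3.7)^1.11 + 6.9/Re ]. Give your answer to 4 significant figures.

Re = ρVD/μ = 892.1·9.505·0.04593/0.368 = 1058.
Re < 2300 → laminar, so f = 64/Re = 0.06047 (roughness is irrelevant in laminar flow).

f ≈ 0.06047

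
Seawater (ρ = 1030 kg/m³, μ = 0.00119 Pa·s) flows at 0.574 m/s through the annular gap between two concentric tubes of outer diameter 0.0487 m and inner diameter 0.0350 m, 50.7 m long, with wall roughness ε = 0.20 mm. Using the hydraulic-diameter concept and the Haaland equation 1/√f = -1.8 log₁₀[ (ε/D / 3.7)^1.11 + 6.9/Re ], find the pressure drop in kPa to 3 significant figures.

ΔP ≈ 31.0 kPa

Hydraulic diameter D_h = 4A/P = D_o - D_i = 0.0487 - 0.035 = 0.0137 m.
Re = ρVD_h/μ = 1030·0.574·0.0137/0.00119 = 6806.
ε/D_h = 0.0002/0.0137 = 0.0146; Haaland gives 1/√f = -1.8 log₁₀[0.00215+0.00101] = 4.501, so f = 0.04937.
ΔP = f(L/D_h)(ρV²/2) = 0.04937·50.7/0.0137·169.7 = 3.1e+04 Pa.
ΔP = 31.0 kPa.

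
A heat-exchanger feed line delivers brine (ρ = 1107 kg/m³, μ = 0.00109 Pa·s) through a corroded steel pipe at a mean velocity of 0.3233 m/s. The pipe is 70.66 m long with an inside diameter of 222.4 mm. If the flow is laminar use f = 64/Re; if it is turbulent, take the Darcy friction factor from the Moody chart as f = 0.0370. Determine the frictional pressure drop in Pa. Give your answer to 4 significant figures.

ΔP ≈ 680.1 Pa

Reynolds number Re = ρVD/μ = 1107 · 0.3233 · 0.2224 / 0.00109 = 7.302e+04.
Re > 4000 → turbulent; use the Moody-chart value f = 0.0370.
Darcy-Weisbach: ΔP = f(L/D)(ρV²/2) = 0.037·(70.66/0.2224)·(1107·0.3233²/2) = 0.037·317.7·57.85 = 680.1 Pa.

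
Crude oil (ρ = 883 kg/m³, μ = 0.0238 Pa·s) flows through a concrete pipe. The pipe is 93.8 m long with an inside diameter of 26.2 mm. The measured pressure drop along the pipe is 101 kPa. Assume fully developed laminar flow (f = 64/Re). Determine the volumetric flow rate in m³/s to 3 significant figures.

Q ≈ 5.23×10^-4 m³/s

For laminar flow, f = 64/Re with Re = ρVD/μ, so Darcy-Weisbach reduces to ΔP = 32μLV/D². Solving for V: V = ΔP·D²/(32μL) = 1.01e+05·(0.0262)²/(32·0.0238·93.8) = 0.9705 m/s.
Check: Re = ρVD/μ = 883·0.9705·0.0262/0.0238 = 943.4 < 2300, so the laminar assumption holds.
Q = V·A = 0.9705·(π/4·0.0262²) = 0.0005232 m³/s = 5.23×10^-4 m³/s.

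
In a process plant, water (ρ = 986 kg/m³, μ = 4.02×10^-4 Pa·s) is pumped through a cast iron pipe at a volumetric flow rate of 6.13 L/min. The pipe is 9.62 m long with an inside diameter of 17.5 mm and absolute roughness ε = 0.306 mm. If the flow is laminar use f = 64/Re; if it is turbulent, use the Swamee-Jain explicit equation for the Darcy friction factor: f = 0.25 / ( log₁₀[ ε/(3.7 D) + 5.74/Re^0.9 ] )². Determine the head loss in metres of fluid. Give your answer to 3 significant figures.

Q = 6.13 L/min = 6.13/60000 = 0.0001022 m³/s.
Cross-sectional area A = πD²/4 = π(0.0175)²/4 = 0.0002405 m²; mean velocity V = Q/A = 0.0001022/0.0002405 = 0.4248 m/s.
Reynolds number Re = ρVD/μ = 986 · 0.4248 · 0.0175 / 0.000402 = 1.823e+04.
Re > 4000 → turbulent. Relative roughness ε/D = 0.000306/0.0175 = 0.0175. Swamee-Jain: f = 0.25/(log₁₀[0.0175/3.7 + 5.74/1.823e+04^0.9])² = 0.25/(log₁₀[0.00473 + 0.00084])² = 0.25/(-2.254)² = 0.04919.
Darcy-Weisbach: ΔP = f(L/D)(ρV²/2) = 0.04919·(9.62/0.0175)·(986·0.4248²/2) = 0.04919·549.7·88.95 = 2405 Pa.
Head loss h_f = ΔP/(ρg) = 2405/(986·9.81) = 0.249 m.

h_f ≈ 0.249 m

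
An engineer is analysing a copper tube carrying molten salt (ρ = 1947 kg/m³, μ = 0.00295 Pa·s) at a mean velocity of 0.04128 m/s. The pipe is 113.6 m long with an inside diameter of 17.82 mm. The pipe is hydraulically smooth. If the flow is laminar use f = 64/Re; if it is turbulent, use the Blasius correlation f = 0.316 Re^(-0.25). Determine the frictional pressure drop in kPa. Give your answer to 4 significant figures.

Reynolds number Re = ρVD/μ = 1947 · 0.04128 · 0.01782 / 0.00295 = 485.5.
Re < 2300 → laminar flow, so f = 64/Re = 64/485.5 = 0.1318 (the turbulent correlation is not needed).
Darcy-Weisbach: ΔP = f(L/D)(ρV²/2) = 0.1318·(113.6/0.01782)·(1947·0.04128²/2) = 0.1318·6375·1.659 = 1394 Pa.
ΔP = 1394 Pa = 1.394 kPa.

ΔP ≈ 1.394 kPa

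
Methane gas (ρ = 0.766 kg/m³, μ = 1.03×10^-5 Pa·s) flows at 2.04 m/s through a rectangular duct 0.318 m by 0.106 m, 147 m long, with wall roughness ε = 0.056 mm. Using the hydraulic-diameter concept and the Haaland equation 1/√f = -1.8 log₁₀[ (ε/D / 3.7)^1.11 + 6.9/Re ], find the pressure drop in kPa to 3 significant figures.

ΔP ≈ 0.0372 kPa

Hydraulic diameter D_h = 4A/P = 4·(0.318·0.106)/(2·(0.318+0.106)) = 0.1348/0.848 = 0.159 m.
Re = ρVD_h/μ = 0.766·2.04·0.159/1.03e-05 = 2.412e+04.
ε/D_h = 5.6e-05/0.159 = 0.000352; Haaland gives 1/√f = -1.8 log₁₀[3.44e-05+0.000286] = 6.29, so f = 0.02528.
ΔP = f(L/D_h)(ρV²/2) = 0.02528·147/0.159·1.594 = 37.25 Pa.
ΔP = 0.0372 kPa.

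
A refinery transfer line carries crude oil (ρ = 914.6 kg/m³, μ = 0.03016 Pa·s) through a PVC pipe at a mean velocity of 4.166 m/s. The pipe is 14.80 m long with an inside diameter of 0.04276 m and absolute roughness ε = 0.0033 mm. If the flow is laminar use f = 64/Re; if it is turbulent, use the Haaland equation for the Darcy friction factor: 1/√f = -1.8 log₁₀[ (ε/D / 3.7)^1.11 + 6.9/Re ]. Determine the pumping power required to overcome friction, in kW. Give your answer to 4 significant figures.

P ≈ 0.6067 kW

Reynolds number Re = ρVD/μ = 914.6 · 4.166 · 0.04276 / 0.0302 = 5402.
Re > 4000 → turbulent. Relative roughness ε/D = 3.3e-06/0.04276 = 7.72e-05. Haaland: 1/√f = -1.8 log₁₀[(7.72e-05/3.7)^1.11 + 6.9/5402] = -1.8 log₁₀[6.37e-06 + 0.00128] = 5.205, so f = 0.03691.
Darcy-Weisbach: ΔP = f(L/D)(ρV²/2) = 0.03691·(14.8/0.04276)·(914.6·4.166²/2) = 0.03691·346.1·7937 = 1.014e+05 Pa.
Q = V·A = 4.166·0.001436 = 0.005983 m³/s.
Pumping power P = QΔP = 0.005983·1.014e+05 = 606.66 W = 0.6067 kW.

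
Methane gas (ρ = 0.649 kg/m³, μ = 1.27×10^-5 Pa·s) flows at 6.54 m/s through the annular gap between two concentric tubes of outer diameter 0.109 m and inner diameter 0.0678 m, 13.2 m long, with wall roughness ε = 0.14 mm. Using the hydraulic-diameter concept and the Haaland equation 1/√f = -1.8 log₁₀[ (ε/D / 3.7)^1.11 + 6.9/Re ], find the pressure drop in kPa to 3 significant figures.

Hydraulic diameter D_h = 4A/P = D_o - D_i = 0.109 - 0.0678 = 0.0412 m.
Re = ρVD_h/μ = 0.649·6.54·0.0412/1.27e-05 = 1.377e+04.
ε/D_h = 0.00014/0.0412 = 0.0034; Haaland gives 1/√f = -1.8 log₁₀[0.000426+0.000501] = 5.46, so f = 0.03355.
ΔP = f(L/D_h)(ρV²/2) = 0.03355·13.2/0.0412·13.88 = 149.2 Pa.
ΔP = 0.149 kPa.

ΔP ≈ 0.149 kPa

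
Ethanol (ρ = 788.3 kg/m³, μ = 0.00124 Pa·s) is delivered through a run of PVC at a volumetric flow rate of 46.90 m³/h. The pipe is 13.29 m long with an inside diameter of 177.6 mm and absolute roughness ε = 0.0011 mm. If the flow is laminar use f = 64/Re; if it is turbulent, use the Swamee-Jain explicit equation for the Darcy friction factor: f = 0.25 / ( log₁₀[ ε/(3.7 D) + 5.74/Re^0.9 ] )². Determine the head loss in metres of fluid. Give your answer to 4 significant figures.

h_f ≈ 0.02110 m

Q = 46.90 m³/h = 46.90/3600 = 0.01303 m³/s.
Cross-sectional area A = πD²/4 = π(0.1776)²/4 = 0.02477 m²; mean velocity V = Q/A = 0.01303/0.02477 = 0.5259 m/s.
Reynolds number Re = ρVD/μ = 788.3 · 0.5259 · 0.1776 / 0.00124 = 5.938e+04.
Re > 4000 → turbulent. Relative roughness ε/D = 1.1e-06/0.1776 = 6.19e-06. Swamee-Jain: f = 0.25/(log₁₀[6.19e-06/3.7 + 5.74/5.938e+04^0.9])² = 0.25/(log₁₀[1.67e-06 + 0.00029])² = 0.25/(-3.535)² = 0.02001.
Darcy-Weisbach: ΔP = f(L/D)(ρV²/2) = 0.02001·(13.29/0.1776)·(788.3·0.5259²/2) = 0.02001·74.83·109 = 163.2 Pa.
Head loss h_f = ΔP/(ρg) = 163.2/(788.3·9.81) = 0.02110 m.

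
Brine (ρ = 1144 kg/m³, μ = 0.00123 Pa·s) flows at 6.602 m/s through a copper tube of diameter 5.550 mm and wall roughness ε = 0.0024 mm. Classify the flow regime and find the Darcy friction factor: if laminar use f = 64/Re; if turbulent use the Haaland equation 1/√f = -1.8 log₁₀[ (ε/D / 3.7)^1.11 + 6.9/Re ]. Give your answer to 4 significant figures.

Re = ρVD/μ = 1144·6.602·0.00555/0.00123 = 3.408e+04.
Re > 4000 → turbulent. ε/D = 2.4e-06/0.00555 = 0.000432; Haaland: 1/√f = -1.8 log₁₀[4.32e-05 + 0.000202] = 6.497, so f = 0.02369.

f ≈ 0.02369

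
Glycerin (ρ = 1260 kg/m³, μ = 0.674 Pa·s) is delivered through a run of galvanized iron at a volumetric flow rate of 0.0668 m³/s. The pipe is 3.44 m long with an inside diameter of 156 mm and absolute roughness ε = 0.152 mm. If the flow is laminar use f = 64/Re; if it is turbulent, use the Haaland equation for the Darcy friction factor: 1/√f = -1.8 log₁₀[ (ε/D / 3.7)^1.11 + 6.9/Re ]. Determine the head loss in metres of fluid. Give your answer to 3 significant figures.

Cross-sectional area A = πD²/4 = π(0.156)²/4 = 0.01911 m²; mean velocity V = Q/A = 0.0668/0.01911 = 3.495 m/s.
Reynolds number Re = ρVD/μ = 1260 · 3.495 · 0.156 / 0.674 = 1019.
Re < 2300 → laminar flow, so f = 64/Re = 64/1019 = 0.06279 (the turbulent correlation is not needed).
Darcy-Weisbach: ΔP = f(L/D)(ρV²/2) = 0.06279·(3.44/0.156)·(1260·3.495²/2) = 0.06279·22.05·7695 = 1.066e+04 Pa.
Head loss h_f = ΔP/(ρg) = 1.066e+04/(1260·9.81) = 0.862 m.

h_f ≈ 0.862 m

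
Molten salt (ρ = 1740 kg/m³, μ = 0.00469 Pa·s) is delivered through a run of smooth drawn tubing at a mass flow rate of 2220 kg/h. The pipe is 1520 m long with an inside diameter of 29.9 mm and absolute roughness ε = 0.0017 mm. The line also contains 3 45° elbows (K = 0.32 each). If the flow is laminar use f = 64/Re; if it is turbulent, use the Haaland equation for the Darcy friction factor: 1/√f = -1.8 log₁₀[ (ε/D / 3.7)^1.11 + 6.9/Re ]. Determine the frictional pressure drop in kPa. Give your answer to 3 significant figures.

ΔP ≈ 412 kPa

ṁ = 2220 kg/h = 2220/3600 = 0.6167 kg/s.
A = πD²/4 = π(0.0299)²/4 = 0.0007022 m²; mean velocity V = ṁ/(ρA) = 0.6167/(1740 · 0.0007022) = 0.5047 m/s.
Reynolds number Re = ρVD/μ = 1740 · 0.5047 · 0.0299 / 0.00469 = 5599.
Re > 4000 → turbulent. Relative roughness ε/D = 1.7e-06/0.0299 = 5.69e-05. Haaland: 1/√f = -1.8 log₁₀[(5.69e-05/3.7)^1.11 + 6.9/5599] = -1.8 log₁₀[4.54e-06 + 0.00123] = 5.234, so f = 0.03651.
Total minor-loss coefficient ΣK = 3·0.32 = 0.96.
ΔP = [f·L/D + ΣK]·(ρV²/2) = [0.03651·1520/0.0299 + 0.96]·(1740·0.5047²/2) = [1856 + 0.96]·221.6 = 4.115e+05 Pa.
ΔP = 4.115e+05 Pa = 412 kPa.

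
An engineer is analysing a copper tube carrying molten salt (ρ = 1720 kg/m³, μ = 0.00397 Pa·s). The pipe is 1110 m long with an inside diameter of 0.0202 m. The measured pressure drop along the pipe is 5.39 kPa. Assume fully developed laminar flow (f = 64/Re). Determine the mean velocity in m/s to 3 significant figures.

For laminar flow, f = 64/Re with Re = ρVD/μ, so Darcy-Weisbach reduces to ΔP = 32μLV/D². Solving for V: V = ΔP·D²/(32μL) = 5390·(0.0202)²/(32·0.00397·1110) = 0.0156 m/s.
Check: Re = ρVD/μ = 1720·0.0156·0.0202/0.00397 = 136.5 < 2300, so the laminar assumption holds.

V ≈ 0.0156 m/s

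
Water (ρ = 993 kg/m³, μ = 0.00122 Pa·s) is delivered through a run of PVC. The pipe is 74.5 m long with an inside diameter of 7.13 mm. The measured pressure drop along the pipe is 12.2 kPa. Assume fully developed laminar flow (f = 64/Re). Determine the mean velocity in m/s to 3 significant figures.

V ≈ 0.213 m/s

For laminar flow, f = 64/Re with Re = ρVD/μ, so Darcy-Weisbach reduces to ΔP = 32μLV/D². Solving for V: V = ΔP·D²/(32μL) = 1.22e+04·(0.00713)²/(32·0.00122·74.5) = 0.2132 m/s.
Check: Re = ρVD/μ = 993·0.2132·0.00713/0.00122 = 1238 < 2300, so the laminar assumption holds.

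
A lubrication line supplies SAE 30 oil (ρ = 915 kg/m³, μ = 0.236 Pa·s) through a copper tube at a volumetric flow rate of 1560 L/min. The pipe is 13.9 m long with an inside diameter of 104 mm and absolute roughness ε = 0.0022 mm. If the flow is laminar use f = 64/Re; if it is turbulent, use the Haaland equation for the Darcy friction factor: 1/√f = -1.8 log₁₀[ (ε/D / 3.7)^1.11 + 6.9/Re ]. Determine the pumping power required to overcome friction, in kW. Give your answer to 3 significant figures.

P ≈ 0.772 kW

Q = 1560 L/min = 1560/60000 = 0.026 m³/s.
Cross-sectional area A = πD²/4 = π(0.104)²/4 = 0.008495 m²; mean velocity V = Q/A = 0.026/0.008495 = 3.061 m/s.
Reynolds number Re = ρVD/μ = 915 · 3.061 · 0.104 / 0.236 = 1234.
Re < 2300 → laminar flow, so f = 64/Re = 64/1234 = 0.05186 (the turbulent correlation is not needed).
Darcy-Weisbach: ΔP = f(L/D)(ρV²/2) = 0.05186·(13.9/0.104)·(915·3.061²/2) = 0.05186·133.7·4286 = 2.97e+04 Pa.
Pumping power P = QΔP = 0.026·2.97e+04 = 772.3 W = 0.772 kW.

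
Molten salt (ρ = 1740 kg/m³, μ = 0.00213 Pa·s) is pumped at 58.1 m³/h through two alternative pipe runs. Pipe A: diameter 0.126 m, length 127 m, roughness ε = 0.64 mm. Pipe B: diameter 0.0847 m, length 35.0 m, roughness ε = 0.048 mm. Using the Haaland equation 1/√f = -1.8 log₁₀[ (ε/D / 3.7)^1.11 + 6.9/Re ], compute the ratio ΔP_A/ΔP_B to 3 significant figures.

Pipe A: V = Q/A = 0.01614/0.01247 = 1.294 m/s; Re = 1.332e+05; ε/D = 0.00508; Haaland → f = 0.03121; ΔP_A = f(L/D)(ρV²/2) = 4.585e+04 Pa.
Pipe B: V = Q/A = 0.01614/0.005635 = 2.864 m/s; Re = 1.982e+05; ε/D = 0.000567; Haaland → f = 0.01899; ΔP_B = f(L/D)(ρV²/2) = 5.602e+04 Pa.
ΔP_A/ΔP_B = 4.585e+04/5.602e+04 = 0.818.

ΔP_A/ΔP_B ≈ 0.818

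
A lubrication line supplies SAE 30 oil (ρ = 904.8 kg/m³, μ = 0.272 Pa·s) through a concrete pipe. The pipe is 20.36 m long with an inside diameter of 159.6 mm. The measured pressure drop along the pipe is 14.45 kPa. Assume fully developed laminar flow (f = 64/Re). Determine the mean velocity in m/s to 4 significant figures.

V ≈ 2.077 m/s

For laminar flow, f = 64/Re with Re = ρVD/μ, so Darcy-Weisbach reduces to ΔP = 32μLV/D². Solving for V: V = ΔP·D²/(32μL) = 1.445e+04·(0.1596)²/(32·0.272·20.36) = 2.077 m/s.
Check: Re = ρVD/μ = 904.8·2.077·0.1596/0.272 = 1103 < 2300, so the laminar assumption holds.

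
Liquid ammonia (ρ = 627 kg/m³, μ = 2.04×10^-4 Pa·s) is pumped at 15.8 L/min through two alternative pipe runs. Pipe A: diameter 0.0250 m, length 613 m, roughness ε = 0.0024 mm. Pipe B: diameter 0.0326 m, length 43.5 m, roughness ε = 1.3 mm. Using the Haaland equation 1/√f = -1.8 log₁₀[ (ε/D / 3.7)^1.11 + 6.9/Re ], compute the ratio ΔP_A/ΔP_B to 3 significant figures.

ΔP_A/ΔP_B ≈ 17.7

Pipe A: V = Q/A = 0.0002633/0.0004909 = 0.5365 m/s; Re = 4.122e+04; ε/D = 9.6e-05; Haaland → f = 0.02188; ΔP_A = f(L/D)(ρV²/2) = 4.841e+04 Pa.
Pipe B: V = Q/A = 0.0002633/0.0008347 = 0.3155 m/s; Re = 3.161e+04; ε/D = 0.0399; Haaland → f = 0.06557; ΔP_B = f(L/D)(ρV²/2) = 2730 Pa.
ΔP_A/ΔP_B = 4.841e+04/2730 = 17.7.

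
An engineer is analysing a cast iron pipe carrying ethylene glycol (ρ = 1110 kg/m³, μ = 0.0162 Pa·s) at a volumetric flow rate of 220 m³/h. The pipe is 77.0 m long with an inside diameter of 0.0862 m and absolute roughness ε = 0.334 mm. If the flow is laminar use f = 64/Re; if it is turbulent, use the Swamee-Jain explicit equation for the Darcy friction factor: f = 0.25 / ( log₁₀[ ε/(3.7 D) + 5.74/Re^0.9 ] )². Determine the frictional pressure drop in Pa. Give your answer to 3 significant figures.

Q = 220 m³/h = 220/3600 = 0.06111 m³/s.
Cross-sectional area A = πD²/4 = π(0.0862)²/4 = 0.005836 m²; mean velocity V = Q/A = 0.06111/0.005836 = 10.47 m/s.
Reynolds number Re = ρVD/μ = 1110 · 10.47 · 0.0862 / 0.0162 = 6.185e+04.
Re > 4000 → turbulent. Relative roughness ε/D = 0.000334/0.0862 = 0.00387. Swamee-Jain: f = 0.25/(log₁₀[0.00387/3.7 + 5.74/6.185e+04^0.9])² = 0.25/(log₁₀[0.00105 + 0.00028])² = 0.25/(-2.877)² = 0.0302.
Darcy-Weisbach: ΔP = f(L/D)(ρV²/2) = 0.0302·(77/0.0862)·(1110·10.47²/2) = 0.0302·893.3·6.086e+04 = 1.642e+06 Pa.

ΔP ≈ 1.64×10^6 Pa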